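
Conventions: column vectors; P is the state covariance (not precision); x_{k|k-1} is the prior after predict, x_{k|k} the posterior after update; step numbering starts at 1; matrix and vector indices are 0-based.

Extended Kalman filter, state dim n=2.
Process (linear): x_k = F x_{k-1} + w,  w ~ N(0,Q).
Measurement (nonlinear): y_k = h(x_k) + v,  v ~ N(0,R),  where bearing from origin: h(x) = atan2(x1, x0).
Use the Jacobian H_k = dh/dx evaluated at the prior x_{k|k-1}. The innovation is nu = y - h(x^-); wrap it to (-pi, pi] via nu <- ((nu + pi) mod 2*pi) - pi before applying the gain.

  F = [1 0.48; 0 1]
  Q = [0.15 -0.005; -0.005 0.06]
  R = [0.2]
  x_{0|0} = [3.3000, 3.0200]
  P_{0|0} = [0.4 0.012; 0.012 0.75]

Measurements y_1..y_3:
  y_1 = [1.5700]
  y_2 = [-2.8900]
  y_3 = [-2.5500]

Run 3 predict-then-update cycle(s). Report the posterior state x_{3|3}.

step 1: x^-=[4.7496, 3.0200]  P^-=[0.7343 0.3670; 0.3670 0.8100]  H_jac=[-0.0953 0.1499]  S=[0.2144]  K=[-0.0699; 0.4033]  nu=[1.0036]  x^+=[4.6795, 3.4247]  P^+=[0.7333 0.3730; 0.3730 0.7751]
step 2: x^-=[6.3233, 3.4247]  P^-=[1.4200 0.7401; 0.7401 0.8351]  H_jac=[-0.0662 0.1223]  S=[0.2067]  K=[-0.0171; 0.2569]  nu=[2.8968]  x^+=[6.2737, 4.1689]  P^+=[1.4199 0.7410; 0.7410 0.8215]
step 3: x^-=[8.2748, 4.1689]  P^-=[2.4706 1.1303; 1.1303 0.8815]  H_jac=[-0.0486 0.0964]  S=[0.2034]  K=[-0.0542; 0.1478]  nu=[-3.0167]  x^+=[8.4382, 3.7229]  P^+=[2.4700 1.1320; 1.1320 0.8770]

x_post = [8.4382, 3.7229]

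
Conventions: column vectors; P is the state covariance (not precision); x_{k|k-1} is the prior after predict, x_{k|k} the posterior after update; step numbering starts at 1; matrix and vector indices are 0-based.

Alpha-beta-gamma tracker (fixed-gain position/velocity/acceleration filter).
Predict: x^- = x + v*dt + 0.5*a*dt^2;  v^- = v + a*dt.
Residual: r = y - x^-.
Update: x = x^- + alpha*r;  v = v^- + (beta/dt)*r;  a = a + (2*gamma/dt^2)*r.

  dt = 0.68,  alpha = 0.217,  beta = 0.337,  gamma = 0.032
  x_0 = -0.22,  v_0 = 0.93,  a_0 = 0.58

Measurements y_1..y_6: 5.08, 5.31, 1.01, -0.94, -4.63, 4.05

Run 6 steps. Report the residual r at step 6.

resid = 6.7947

step 1: x_pred=0.5465  r=4.5335  x^+=1.5303  v^+=3.5712  a^+=1.2075
step 2: x_pred=4.2378  r=1.0722  x^+=4.4705  v^+=4.9236  a^+=1.3559
step 3: x_pred=8.1320  r=-7.1220  x^+=6.5865  v^+=2.3160  a^+=0.3701
step 4: x_pred=8.2470  r=-9.1870  x^+=6.2534  v^+=-1.9853  a^+=-0.9014
step 5: x_pred=4.6950  r=-9.3250  x^+=2.6715  v^+=-7.2196  a^+=-2.1921
step 6: x_pred=-2.7447  r=6.7947  x^+=-1.2702  v^+=-5.3429  a^+=-1.2517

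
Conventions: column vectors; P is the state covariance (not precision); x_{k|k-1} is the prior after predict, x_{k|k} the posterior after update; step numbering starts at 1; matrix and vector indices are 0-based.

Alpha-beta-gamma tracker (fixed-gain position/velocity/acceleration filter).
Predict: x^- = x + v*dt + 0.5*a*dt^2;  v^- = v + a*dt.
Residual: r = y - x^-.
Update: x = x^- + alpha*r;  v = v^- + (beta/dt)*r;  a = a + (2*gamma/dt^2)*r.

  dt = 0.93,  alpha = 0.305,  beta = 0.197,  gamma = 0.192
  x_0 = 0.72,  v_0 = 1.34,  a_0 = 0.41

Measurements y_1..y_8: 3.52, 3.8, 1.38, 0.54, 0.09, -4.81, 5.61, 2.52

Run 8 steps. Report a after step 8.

step 1: x_pred=2.1435  r=1.3765  x^+=2.5633  v^+=2.0129  a^+=1.0211
step 2: x_pred=4.8769  r=-1.0769  x^+=4.5484  v^+=2.7344  a^+=0.5430
step 3: x_pred=7.3263  r=-5.9463  x^+=5.5127  v^+=1.9798  a^+=-2.0970
step 4: x_pred=6.4471  r=-5.9071  x^+=4.6454  v^+=-1.2217  a^+=-4.7197
step 5: x_pred=1.4682  r=-1.3782  x^+=1.0479  v^+=-5.9029  a^+=-5.3316
step 6: x_pred=-6.7475  r=1.9375  x^+=-6.1565  v^+=-10.4509  a^+=-4.4714
step 7: x_pred=-17.8095  r=23.4195  x^+=-10.6665  v^+=-9.6483  a^+=5.9265
step 8: x_pred=-17.0766  r=19.5966  x^+=-11.0996  v^+=0.0144  a^+=14.6270

a_post = 14.6270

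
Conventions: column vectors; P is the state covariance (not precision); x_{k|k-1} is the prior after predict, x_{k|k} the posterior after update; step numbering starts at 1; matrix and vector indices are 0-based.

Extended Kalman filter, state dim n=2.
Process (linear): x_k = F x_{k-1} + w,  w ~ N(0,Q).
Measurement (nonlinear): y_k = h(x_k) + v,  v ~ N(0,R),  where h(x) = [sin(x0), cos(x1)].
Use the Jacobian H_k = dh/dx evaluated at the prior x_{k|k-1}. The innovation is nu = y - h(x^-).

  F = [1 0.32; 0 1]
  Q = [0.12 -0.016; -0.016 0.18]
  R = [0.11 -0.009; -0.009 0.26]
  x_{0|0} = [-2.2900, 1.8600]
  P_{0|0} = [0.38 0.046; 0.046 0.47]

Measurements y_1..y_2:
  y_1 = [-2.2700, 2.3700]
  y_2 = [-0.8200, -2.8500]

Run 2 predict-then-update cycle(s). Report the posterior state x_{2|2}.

step 1: x^-=[-1.6948, 1.8600]  P^-=[0.5776 0.1804; 0.1804 0.6500]  H_jac=[-0.1237 0.0000; 0.0000 -0.9585]  S=[0.1188 0.0124; 0.0124 0.8571]  K=[-0.5810 -0.1933; -0.1122 -0.7252]  nu=[-1.2777, 2.6552]  x^+=[-1.4658, 0.0777]  P^+=[0.5026 0.0470; 0.0470 0.1957]
step 2: x^-=[-1.4410, 0.0777]  P^-=[0.6727 0.0936; 0.0936 0.3757]  H_jac=[0.1295 0.0000; 0.0000 -0.0776]  S=[0.1213 -0.0099; -0.0099 0.2623]  K=[0.7182 -0.0005; 0.0911 -0.1077]  nu=[0.1716, -3.8470]  x^+=[-1.3159, 0.5078]  P^+=[0.6102 0.0849; 0.0849 0.3714]

x_post = [-1.3159, 0.5078]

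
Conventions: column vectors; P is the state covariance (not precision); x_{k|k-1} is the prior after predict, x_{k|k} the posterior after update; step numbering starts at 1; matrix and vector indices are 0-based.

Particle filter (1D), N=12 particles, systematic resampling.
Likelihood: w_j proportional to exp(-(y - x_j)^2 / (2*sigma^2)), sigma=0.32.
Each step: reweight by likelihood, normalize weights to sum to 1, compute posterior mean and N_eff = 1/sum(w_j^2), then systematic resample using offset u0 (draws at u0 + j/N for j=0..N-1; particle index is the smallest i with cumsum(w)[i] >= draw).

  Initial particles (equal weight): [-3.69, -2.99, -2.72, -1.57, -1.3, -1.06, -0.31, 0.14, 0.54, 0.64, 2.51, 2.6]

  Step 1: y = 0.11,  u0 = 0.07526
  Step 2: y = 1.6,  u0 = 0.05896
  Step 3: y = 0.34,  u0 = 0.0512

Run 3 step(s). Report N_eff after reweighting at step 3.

step 1: w=[0.0000, 0.0000, 0.0000, 0.0000, 0.0000, 0.0006, 0.2033, 0.4790, 0.1950, 0.1221, 0.0000, 0.0000]  mean=0.1868  Neff=3.0894  idx=[6, 6, 7, 7, 7, 7, 7, 7, 8, 8, 9, 9]
step 2: w=[0.0000, 0.0000, 0.0010, 0.0010, 0.0010, 0.0010, 0.0010, 0.0010, 0.1350, 0.1350, 0.3620, 0.3620]  mean=0.6100  Neff=3.3490  idx=[8, 9, 9, 10, 10, 10, 10, 11, 11, 11, 11, 11]
step 3: w=[0.0995, 0.0995, 0.0995, 0.0779, 0.0779, 0.0779, 0.0779, 0.0779, 0.0779, 0.0779, 0.0779, 0.0779]  mean=0.6102  Neff=11.8513  idx=[0, 1, 2, 3, 4, 5, 6, 7, 8, 9, 10, 11]

N_eff = 11.8513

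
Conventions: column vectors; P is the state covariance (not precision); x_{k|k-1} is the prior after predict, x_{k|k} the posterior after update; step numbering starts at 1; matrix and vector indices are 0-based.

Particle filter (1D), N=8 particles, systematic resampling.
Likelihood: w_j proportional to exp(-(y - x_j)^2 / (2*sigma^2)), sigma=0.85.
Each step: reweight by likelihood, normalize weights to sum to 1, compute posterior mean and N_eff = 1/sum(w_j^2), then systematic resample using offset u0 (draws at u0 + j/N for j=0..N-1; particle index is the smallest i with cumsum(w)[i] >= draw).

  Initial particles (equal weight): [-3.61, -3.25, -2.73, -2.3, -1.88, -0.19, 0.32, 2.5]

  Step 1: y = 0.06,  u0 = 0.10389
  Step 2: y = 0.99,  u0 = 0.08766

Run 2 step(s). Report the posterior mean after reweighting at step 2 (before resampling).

step 1: w=[0.0000, 0.0003, 0.0023, 0.0104, 0.0364, 0.4721, 0.4704, 0.0080]  mean=-0.0188  Neff=2.2436  idx=[5, 5, 5, 5, 6, 6, 6, 6]
step 2: w=[0.0856, 0.0856, 0.0856, 0.0856, 0.1644, 0.1644, 0.1644, 0.1644]  mean=0.1454  Neff=7.2764  idx=[1, 2, 3, 4, 5, 6, 7, 7]

post_mean = 0.1454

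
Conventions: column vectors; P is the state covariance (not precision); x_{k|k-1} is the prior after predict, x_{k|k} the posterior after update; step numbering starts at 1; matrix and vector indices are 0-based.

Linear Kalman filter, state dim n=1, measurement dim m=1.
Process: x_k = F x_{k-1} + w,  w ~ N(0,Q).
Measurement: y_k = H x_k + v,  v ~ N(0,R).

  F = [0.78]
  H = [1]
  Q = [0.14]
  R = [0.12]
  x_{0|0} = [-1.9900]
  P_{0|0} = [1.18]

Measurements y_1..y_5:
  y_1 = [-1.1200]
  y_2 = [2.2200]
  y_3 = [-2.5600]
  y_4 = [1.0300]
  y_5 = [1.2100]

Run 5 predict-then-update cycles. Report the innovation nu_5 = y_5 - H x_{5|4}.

innov = [1.0189]

step 1: x^-=[-1.5522]  P^-=[0.8579]  S=[0.9779]  K=[0.8773]  nu=[0.4322]  x^+=[-1.1730]  P^+=[0.1053]
step 2: x^-=[-0.9150]  P^-=[0.2040]  S=[0.3240]  K=[0.6297]  nu=[3.1350]  x^+=[1.0591]  P^+=[0.0756]
step 3: x^-=[0.8261]  P^-=[0.1860]  S=[0.3060]  K=[0.6078]  nu=[-3.3861]  x^+=[-1.2320]  P^+=[0.0729]
step 4: x^-=[-0.9610]  P^-=[0.1844]  S=[0.3044]  K=[0.6057]  nu=[1.9910]  x^+=[0.2451]  P^+=[0.0727]
step 5: x^-=[0.1911]  P^-=[0.1842]  S=[0.3042]  K=[0.6056]  nu=[1.0189]  x^+=[0.8081]  P^+=[0.0727]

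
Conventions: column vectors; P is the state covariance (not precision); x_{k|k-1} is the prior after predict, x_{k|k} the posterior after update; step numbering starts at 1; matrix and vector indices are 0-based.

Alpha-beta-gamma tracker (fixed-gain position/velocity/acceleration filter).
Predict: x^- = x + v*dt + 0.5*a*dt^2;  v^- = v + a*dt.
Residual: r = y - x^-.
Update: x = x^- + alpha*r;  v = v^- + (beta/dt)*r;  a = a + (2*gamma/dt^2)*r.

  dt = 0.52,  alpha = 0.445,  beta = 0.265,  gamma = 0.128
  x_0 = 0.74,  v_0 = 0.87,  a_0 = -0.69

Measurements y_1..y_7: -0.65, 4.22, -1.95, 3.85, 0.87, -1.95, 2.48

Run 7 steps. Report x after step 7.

x_post = 0.6323

step 1: x_pred=1.0991  r=-1.7491  x^+=0.3208  v^+=-0.3802  a^+=-2.3460
step 2: x_pred=-0.1941  r=4.4141  x^+=1.7702  v^+=0.6494  a^+=1.8331
step 3: x_pred=2.3557  r=-4.3057  x^+=0.4397  v^+=-0.5916  a^+=-2.2433
step 4: x_pred=-0.1713  r=4.0213  x^+=1.6182  v^+=0.2911  a^+=1.5638
step 5: x_pred=1.9810  r=-1.1110  x^+=1.4866  v^+=0.5381  a^+=0.5120
step 6: x_pred=1.8357  r=-3.7857  x^+=0.1510  v^+=-1.1249  a^+=-3.0721
step 7: x_pred=-0.8492  r=3.3292  x^+=0.6323  v^+=-1.0257  a^+=0.0799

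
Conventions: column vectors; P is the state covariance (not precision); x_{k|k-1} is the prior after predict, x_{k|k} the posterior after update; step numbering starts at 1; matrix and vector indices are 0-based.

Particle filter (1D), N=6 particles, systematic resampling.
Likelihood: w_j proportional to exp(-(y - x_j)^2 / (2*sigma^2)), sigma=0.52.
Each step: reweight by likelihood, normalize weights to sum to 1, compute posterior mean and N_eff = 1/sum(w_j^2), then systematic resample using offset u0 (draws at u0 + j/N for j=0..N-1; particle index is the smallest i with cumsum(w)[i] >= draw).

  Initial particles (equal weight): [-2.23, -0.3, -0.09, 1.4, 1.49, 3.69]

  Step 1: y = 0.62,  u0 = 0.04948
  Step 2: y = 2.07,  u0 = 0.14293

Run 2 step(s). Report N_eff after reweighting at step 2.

step 1: w=[0.0000, 0.1781, 0.3353, 0.2765, 0.2101, 0.0000]  mean=0.6166  Neff=3.7772  idx=[1, 2, 2, 3, 3, 4]
step 2: w=[0.0000, 0.0001, 0.0001, 0.3094, 0.3094, 0.3809]  mean=1.4339  Neff=2.9712  idx=[3, 3, 4, 5, 5, 5]

N_eff = 2.9712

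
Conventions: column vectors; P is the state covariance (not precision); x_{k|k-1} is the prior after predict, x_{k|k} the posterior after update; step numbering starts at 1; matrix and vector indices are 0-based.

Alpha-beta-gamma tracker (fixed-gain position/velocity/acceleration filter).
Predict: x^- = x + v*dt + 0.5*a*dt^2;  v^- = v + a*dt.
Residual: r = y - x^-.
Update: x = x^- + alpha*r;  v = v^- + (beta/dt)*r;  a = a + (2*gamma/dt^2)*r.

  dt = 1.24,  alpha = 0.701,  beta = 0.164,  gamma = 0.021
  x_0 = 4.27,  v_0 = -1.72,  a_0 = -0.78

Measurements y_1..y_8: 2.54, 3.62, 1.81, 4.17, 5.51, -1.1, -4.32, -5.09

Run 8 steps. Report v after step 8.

step 1: x_pred=1.5375  r=1.0025  x^+=2.2403  v^+=-2.5546  a^+=-0.7526
step 2: x_pred=-1.5061  r=5.1261  x^+=2.0873  v^+=-2.8099  a^+=-0.6126
step 3: x_pred=-1.8679  r=3.6779  x^+=0.7103  v^+=-3.0831  a^+=-0.5121
step 4: x_pred=-3.5065  r=7.6765  x^+=1.8747  v^+=-2.7029  a^+=-0.3024
step 5: x_pred=-1.7093  r=7.2193  x^+=3.3514  v^+=-2.1231  a^+=-0.1053
step 6: x_pred=0.6379  r=-1.7379  x^+=-0.5804  v^+=-2.4834  a^+=-0.1527
step 7: x_pred=-3.7772  r=-0.5428  x^+=-4.1577  v^+=-2.7446  a^+=-0.1675
step 8: x_pred=-7.6898  r=2.5998  x^+=-5.8673  v^+=-2.6085  a^+=-0.0965

v_post = -2.6085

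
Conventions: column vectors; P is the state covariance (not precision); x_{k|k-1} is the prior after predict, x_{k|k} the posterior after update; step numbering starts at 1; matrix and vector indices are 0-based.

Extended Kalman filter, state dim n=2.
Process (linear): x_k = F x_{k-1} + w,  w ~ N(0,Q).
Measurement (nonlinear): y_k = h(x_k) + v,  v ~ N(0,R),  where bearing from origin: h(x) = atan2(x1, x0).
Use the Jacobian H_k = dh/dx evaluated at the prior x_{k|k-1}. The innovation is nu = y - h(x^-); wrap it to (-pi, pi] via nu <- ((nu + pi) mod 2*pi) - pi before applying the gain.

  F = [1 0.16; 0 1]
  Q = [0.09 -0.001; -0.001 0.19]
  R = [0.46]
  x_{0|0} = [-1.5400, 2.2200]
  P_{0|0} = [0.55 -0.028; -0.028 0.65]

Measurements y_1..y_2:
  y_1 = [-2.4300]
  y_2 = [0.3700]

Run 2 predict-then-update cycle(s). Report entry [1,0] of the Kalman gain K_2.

K[1,0] = -0.5250

step 1: x^-=[-1.1848, 2.2200]  P^-=[0.6477 0.0750; 0.0750 0.8400]  H_jac=[-0.3506 -0.1871]  S=[0.5789]  K=[-0.4165; -0.3169]  nu=[1.7922]  x^+=[-1.9313, 1.6520]  P^+=[0.5473 -0.0014; -0.0014 0.7819]
step 2: x^-=[-1.6669, 1.6520]  P^-=[0.6568 0.1227; 0.1227 0.9719]  H_jac=[-0.2999 -0.3027]  S=[0.6304]  K=[-0.3714; -0.5250]  nu=[-1.9907]  x^+=[-0.9276, 2.6970]  P^+=[0.5699 -0.0002; -0.0002 0.7981]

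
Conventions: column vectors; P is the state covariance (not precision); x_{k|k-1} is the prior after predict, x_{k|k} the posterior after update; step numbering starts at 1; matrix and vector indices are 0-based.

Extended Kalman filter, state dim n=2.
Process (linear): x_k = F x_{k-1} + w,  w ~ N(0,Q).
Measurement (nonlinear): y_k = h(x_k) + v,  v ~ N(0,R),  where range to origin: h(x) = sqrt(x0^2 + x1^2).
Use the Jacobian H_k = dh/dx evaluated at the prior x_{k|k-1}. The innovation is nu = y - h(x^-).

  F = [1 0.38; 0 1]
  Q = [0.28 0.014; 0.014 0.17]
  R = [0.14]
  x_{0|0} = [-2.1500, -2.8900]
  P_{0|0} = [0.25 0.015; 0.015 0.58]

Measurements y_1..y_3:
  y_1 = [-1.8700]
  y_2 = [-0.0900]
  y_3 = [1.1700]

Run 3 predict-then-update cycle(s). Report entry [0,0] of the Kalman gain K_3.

K[0,0] = 0.6906

step 1: x^-=[-3.2482, -2.8900]  P^-=[0.6252 0.2494; 0.2494 0.7500]  H_jac=[-0.7471 -0.6647]  S=[1.0680]  K=[-0.5925; -0.6412]  nu=[-6.2177]  x^+=[0.4360, 1.0971]  P^+=[0.2502 -0.1564; -0.1564 0.3108]
step 2: x^-=[0.8529, 1.0971]  P^-=[0.4562 -0.0243; -0.0243 0.4808]  H_jac=[0.6138 0.7895]  S=[0.5880]  K=[0.4436; 0.6202]  nu=[-1.4796]  x^+=[0.1966, 0.1794]  P^+=[0.3405 -0.1861; -0.1861 0.2546]
step 3: x^-=[0.2647, 0.1794]  P^-=[0.5159 -0.0753; -0.0753 0.4246]  H_jac=[0.8279 0.5609]  S=[0.5572]  K=[0.6906; 0.3156]  nu=[0.8502]  x^+=[0.8519, 0.4477]  P^+=[0.2501 -0.1967; -0.1967 0.3691]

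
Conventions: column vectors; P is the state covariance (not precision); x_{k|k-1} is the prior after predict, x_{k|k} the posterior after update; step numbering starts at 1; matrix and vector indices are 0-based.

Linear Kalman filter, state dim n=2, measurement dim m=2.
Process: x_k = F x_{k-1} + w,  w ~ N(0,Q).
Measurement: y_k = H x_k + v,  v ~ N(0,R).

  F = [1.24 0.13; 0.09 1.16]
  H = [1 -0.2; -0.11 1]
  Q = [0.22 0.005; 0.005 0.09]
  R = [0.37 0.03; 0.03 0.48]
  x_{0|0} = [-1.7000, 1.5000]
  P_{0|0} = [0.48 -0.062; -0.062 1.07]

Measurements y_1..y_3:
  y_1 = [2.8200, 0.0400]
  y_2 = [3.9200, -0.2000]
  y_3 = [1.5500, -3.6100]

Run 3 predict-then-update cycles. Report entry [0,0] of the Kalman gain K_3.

step 1: x^-=[-1.9130, 1.5870]  P^-=[0.9561 0.1300; 0.1300 1.5207]  S=[1.3350 -0.2464; -0.2464 1.9837]  K=[0.7155 0.1014; 0.0100 0.7606]  nu=[5.0504, -1.7574]  x^+=[1.5222, 0.3006]  P^+=[0.2881 0.1018; 0.1018 0.3766]
step 2: x^-=[1.9266, 0.4857]  P^-=[0.7022 0.2416; 0.2416 0.6204]  S=[1.0004 0.0756; 0.0756 1.0557]  K=[0.6454 0.1095; 0.0754 0.5571]  nu=[2.0905, -0.4738]  x^+=[3.2239, 0.3794]  P^+=[0.2622 0.1008; 0.1008 0.2807]
step 3: x^-=[4.0470, 0.7303]  P^-=[0.6604 0.2227; 0.2227 0.4909]  S=[0.9610 0.0868; 0.0868 0.9299]  K=[0.6316 0.1024; 0.0850 0.4936]  nu=[-2.3509, -3.8951]  x^+=[2.1631, -1.3923]  P^+=[0.2560 0.0963; 0.0963 0.2501]

K[0,0] = 0.6316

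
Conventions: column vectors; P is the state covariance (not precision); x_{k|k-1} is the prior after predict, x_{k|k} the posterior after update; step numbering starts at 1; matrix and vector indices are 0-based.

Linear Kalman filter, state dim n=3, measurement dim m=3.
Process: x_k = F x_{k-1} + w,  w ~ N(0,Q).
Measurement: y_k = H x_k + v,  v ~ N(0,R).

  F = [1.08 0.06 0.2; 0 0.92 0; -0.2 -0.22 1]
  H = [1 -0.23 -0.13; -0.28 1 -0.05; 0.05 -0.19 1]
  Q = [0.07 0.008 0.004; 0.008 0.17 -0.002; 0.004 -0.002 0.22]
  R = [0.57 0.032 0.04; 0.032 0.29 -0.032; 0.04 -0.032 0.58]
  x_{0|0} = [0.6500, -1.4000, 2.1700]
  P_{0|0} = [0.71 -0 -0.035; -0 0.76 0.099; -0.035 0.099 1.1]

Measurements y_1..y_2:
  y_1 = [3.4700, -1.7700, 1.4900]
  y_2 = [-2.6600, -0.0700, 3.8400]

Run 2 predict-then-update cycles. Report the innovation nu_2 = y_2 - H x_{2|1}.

innov = [-5.6255, 1.8524, 2.3462]

step 1: x^-=[1.0520, -1.2880, 2.3480]  P^-=[0.9321 0.0682 0.0258; 0.0682 0.8133 -0.0647; 0.0258 -0.0647 1.3556]  S=[1.5261 -0.3274 -0.0289; -0.3274 1.1488 -0.3330; -0.0289 -0.3330 1.9932]  K=[0.6022 0.0145 0.0410; 0.0827 0.7216 0.0134; -0.0622 0.0625 0.6965]  nu=[2.4270, -0.0700, -1.1553]  x^+=[2.4652, -1.1535, 1.3880]  P^+=[0.3826 0.1320 0.0533; 0.1320 0.2499 0.0289; 0.0533 0.0289 0.4023]
step 2: x^-=[2.8708, -1.0612, 1.1487]  P^-=[0.5741 0.1582 0.0215; 0.1582 0.3815 -0.0503; 0.0215 -0.0503 0.6273]  S=[1.0935 -0.0383 0.0036; -0.0383 0.6351 -0.1844; 0.0036 -0.1844 1.2407]  K=[0.4902 0.0295 0.0192; 0.0893 0.5365 -0.0131; -0.0457 0.0089 0.5156]  nu=[-5.6255, 1.8524, 2.3462]  x^+=[0.2130, -0.6004, 2.6321]  P^+=[0.3116 0.1127 0.0356; 0.1127 0.1909 0.0094; 0.0356 0.0094 0.2969]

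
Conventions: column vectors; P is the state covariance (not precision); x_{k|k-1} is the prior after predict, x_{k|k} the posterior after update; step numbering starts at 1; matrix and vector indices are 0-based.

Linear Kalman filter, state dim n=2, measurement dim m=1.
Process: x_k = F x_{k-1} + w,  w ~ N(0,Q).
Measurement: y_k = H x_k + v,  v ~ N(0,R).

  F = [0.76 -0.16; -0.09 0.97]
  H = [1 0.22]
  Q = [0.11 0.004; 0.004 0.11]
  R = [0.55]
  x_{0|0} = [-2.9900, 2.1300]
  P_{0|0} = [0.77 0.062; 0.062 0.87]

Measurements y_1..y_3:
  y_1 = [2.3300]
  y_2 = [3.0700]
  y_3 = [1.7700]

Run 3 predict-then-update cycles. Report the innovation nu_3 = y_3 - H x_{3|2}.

step 1: x^-=[-2.6132, 2.3352]  P^-=[0.5619 -0.1371; -0.1371 0.9240]  S=[1.0963]  K=[0.4851; 0.0604]  nu=[4.4295]  x^+=[-0.4647, 2.6026]  P^+=[0.3040 -0.1692; -0.1692 0.9200]
step 2: x^-=[-0.7696, 2.5663]  P^-=[0.3503 -0.2867; -0.2867 1.0076]  S=[0.8229]  K=[0.3490; -0.0791]  nu=[3.2750]  x^+=[0.3735, 2.3074]  P^+=[0.2501 -0.2640; -0.2640 1.0025]
step 3: x^-=[-0.0853, 2.2046]  P^-=[0.3443 -0.3671; -0.3671 1.1014]  S=[0.7861]  K=[0.3353; -0.1588]  nu=[1.3703]  x^+=[0.3741, 1.9869]  P^+=[0.2560 -0.3253; -0.3253 1.0815]

innov = [1.3703]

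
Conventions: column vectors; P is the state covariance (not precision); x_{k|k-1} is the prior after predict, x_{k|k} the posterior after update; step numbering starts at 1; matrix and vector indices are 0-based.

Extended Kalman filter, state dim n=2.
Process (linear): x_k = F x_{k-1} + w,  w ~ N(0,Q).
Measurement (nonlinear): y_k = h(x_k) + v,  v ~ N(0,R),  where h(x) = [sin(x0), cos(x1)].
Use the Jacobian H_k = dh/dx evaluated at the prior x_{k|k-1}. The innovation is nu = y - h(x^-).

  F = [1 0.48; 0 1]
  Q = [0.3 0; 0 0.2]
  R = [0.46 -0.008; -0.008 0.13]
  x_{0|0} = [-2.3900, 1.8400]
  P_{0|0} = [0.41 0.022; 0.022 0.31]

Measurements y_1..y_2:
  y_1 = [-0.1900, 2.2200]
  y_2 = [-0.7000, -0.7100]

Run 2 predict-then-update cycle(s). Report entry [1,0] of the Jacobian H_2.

H_jac[1,0] = 0.0000

step 1: x^-=[-1.5068, 1.8400]  P^-=[0.8025 0.1708; 0.1708 0.5100]  H_jac=[0.0640 0.0000; 0.0000 -0.9640]  S=[0.4633 -0.0185; -0.0185 0.6039]  K=[0.1000 -0.2696; -0.0090 -0.8143]  nu=[0.8080, 2.4860]  x^+=[-2.0961, -0.1917]  P^+=[0.7530 0.0372; 0.0372 0.1097]
step 2: x^-=[-2.1881, -0.1917]  P^-=[1.1140 0.0899; 0.0899 0.3097]  H_jac=[-0.5789 0.0000; 0.0000 0.1905]  S=[0.8333 -0.0179; -0.0179 0.1412]  K=[-0.7734 0.0231; -0.0536 0.4110]  nu=[0.1154, -1.6917]  x^+=[-2.3165, -0.8931]  P^+=[0.6149 0.0483; 0.0483 0.2827]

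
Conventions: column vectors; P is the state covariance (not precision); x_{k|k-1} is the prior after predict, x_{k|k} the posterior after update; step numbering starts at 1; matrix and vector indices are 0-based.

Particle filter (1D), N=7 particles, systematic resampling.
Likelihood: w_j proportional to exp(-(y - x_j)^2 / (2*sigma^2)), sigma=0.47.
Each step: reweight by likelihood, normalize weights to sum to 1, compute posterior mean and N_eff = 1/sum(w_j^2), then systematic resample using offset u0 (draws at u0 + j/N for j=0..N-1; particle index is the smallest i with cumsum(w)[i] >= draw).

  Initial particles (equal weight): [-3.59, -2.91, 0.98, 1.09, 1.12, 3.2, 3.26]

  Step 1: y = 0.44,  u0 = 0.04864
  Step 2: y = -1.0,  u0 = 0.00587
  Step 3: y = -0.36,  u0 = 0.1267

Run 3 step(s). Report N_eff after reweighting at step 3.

step 1: w=[0.0000, 0.0000, 0.4127, 0.3069, 0.2804, 0.0000, 0.0000]  mean=1.0530  Neff=2.9143  idx=[2, 2, 2, 3, 3, 4, 4]
step 2: w=[0.2341, 0.2341, 0.2341, 0.0850, 0.0850, 0.0639, 0.0639]  mean=1.0166  Neff=5.3470  idx=[0, 0, 1, 1, 2, 3, 4]
step 3: w=[0.1667, 0.1667, 0.1667, 0.1667, 0.1667, 0.0832, 0.0832]  mean=0.9983  Neff=6.5440  idx=[0, 1, 2, 3, 4, 5, 6]

N_eff = 6.5440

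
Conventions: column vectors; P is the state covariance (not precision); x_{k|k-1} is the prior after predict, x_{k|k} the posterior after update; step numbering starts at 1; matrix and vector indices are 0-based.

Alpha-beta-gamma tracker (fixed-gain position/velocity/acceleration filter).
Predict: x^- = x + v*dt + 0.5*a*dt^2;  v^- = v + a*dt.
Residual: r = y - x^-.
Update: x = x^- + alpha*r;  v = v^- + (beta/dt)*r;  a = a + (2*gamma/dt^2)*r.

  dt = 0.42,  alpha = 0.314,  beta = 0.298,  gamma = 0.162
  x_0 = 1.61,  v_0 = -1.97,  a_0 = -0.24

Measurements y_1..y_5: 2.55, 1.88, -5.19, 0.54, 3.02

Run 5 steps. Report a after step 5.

step 1: x_pred=0.7614  r=1.7886  x^+=1.3230  v^+=-0.8018  a^+=3.0451
step 2: x_pred=1.2549  r=0.6251  x^+=1.4512  v^+=0.9207  a^+=4.1933
step 3: x_pred=2.2077  r=-7.3977  x^+=-0.1152  v^+=-2.5669  a^+=-9.3943
step 4: x_pred=-2.0219  r=2.5619  x^+=-1.2174  v^+=-4.6949  a^+=-4.6889
step 5: x_pred=-3.6028  r=6.6228  x^+=-1.5233  v^+=-1.9651  a^+=7.4755

a_post = 7.4755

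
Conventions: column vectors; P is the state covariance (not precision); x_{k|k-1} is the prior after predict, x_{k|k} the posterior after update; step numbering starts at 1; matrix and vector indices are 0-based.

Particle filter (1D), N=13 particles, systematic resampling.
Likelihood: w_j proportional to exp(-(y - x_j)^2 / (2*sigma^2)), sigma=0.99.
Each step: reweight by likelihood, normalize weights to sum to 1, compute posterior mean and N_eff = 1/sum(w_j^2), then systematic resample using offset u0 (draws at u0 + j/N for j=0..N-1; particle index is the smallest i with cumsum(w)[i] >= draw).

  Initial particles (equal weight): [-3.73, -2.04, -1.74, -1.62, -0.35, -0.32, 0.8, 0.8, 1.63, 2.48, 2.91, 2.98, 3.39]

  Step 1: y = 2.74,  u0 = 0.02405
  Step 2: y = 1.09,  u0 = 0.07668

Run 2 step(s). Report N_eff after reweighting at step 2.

step 1: w=[0.0000, 0.0000, 0.0000, 0.0000, 0.0017, 0.0018, 0.0321, 0.0321, 0.1167, 0.2113, 0.2156, 0.2124, 0.1763]  mean=2.6224  Neff=5.4640  idx=[6, 8, 8, 9, 9, 10, 10, 10, 11, 11, 11, 12, 12]
step 2: w=[0.2082, 0.1873, 0.1873, 0.0811, 0.0811, 0.0401, 0.0401, 0.0401, 0.0351, 0.0351, 0.0351, 0.0146, 0.0146]  mean=1.9429  Neff=7.3732  idx=[0, 0, 1, 1, 1, 2, 2, 3, 4, 5, 7, 9, 12]

N_eff = 7.3732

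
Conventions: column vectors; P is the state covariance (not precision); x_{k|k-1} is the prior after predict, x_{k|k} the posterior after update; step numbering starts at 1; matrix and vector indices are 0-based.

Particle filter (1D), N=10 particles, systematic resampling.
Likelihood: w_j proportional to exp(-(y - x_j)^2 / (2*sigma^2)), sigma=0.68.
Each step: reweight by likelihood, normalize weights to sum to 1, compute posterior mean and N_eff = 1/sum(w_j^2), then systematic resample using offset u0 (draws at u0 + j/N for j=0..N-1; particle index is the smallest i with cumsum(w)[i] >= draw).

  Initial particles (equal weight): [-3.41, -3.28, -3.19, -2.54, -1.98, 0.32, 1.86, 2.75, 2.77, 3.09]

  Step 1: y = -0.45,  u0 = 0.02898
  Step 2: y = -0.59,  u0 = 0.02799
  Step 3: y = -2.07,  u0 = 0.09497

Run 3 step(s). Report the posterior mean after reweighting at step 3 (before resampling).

step 1: w=[0.0001, 0.0003, 0.0005, 0.0144, 0.1286, 0.8511, 0.0050, 0.0000, 0.0000, 0.0000]  mean=-0.0120  Neff=1.3493  idx=[4, 4, 5, 5, 5, 5, 5, 5, 5, 5]
step 2: w=[0.0352, 0.0352, 0.1162, 0.1162, 0.1162, 0.1162, 0.1162, 0.1162, 0.1162, 0.1162]  mean=0.1580  Neff=9.0504  idx=[0, 2, 3, 4, 5, 5, 6, 7, 8, 9]
step 3: w=[0.9815, 0.0021, 0.0021, 0.0021, 0.0021, 0.0021, 0.0021, 0.0021, 0.0021, 0.0021]  mean=-1.9374  Neff=1.0380  idx=[0, 0, 0, 0, 0, 0, 0, 0, 0, 7]

post_mean = -1.9374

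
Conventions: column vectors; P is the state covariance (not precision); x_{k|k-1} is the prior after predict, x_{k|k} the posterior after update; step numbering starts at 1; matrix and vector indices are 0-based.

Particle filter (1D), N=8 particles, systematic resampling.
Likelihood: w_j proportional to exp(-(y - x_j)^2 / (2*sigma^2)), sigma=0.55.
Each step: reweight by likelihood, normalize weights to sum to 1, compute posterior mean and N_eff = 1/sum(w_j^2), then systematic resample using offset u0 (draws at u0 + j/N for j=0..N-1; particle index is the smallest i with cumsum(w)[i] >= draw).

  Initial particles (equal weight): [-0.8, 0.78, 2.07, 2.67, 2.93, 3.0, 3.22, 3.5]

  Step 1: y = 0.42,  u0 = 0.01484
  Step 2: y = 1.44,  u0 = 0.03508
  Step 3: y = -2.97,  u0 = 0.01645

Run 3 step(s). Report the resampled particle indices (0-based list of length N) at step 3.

resampled_idx = [0, 1, 2, 3, 4, 5, 6, 7]

step 1: w=[0.0945, 0.8929, 0.0123, 0.0003, 0.0000, 0.0000, 0.0000, 0.0000]  mean=0.6472  Neff=1.2401  idx=[0, 1, 1, 1, 1, 1, 1, 1]
step 2: w=[0.0001, 0.1428, 0.1428, 0.1428, 0.1428, 0.1428, 0.1428, 0.1428]  mean=0.7799  Neff=7.0010  idx=[1, 2, 2, 3, 4, 5, 6, 7]
step 3: w=[0.1250, 0.1250, 0.1250, 0.1250, 0.1250, 0.1250, 0.1250, 0.1250]  mean=0.7800  Neff=8.0000  idx=[0, 1, 2, 3, 4, 5, 6, 7]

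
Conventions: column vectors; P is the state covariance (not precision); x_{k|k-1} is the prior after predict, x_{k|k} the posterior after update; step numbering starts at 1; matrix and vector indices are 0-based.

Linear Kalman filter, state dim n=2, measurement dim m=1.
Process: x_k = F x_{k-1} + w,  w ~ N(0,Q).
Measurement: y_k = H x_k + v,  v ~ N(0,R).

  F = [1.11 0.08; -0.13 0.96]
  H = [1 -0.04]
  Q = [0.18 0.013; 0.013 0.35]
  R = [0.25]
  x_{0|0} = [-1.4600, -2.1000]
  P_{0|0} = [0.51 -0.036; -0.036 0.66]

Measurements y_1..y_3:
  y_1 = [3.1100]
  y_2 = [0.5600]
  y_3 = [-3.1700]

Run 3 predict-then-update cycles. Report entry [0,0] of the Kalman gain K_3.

K[0,0] = 0.6125

step 1: x^-=[-1.7886, -1.8262]  P^-=[0.8062 -0.0479; -0.0479 0.9759]  S=[1.0616]  K=[0.7612; -0.0819]  nu=[4.8256]  x^+=[1.8848, -2.2213]  P^+=[0.1910 0.0183; 0.0183 0.9687]
step 2: x^-=[1.9144, -2.3775]  P^-=[0.4248 0.0791; 0.0791 1.2415]  S=[0.6705]  K=[0.6289; 0.0439]  nu=[-1.4495]  x^+=[1.0028, -2.4412]  P^+=[0.1596 0.0606; 0.0606 1.2402]
step 3: x^-=[0.9178, -2.4739]  P^-=[0.3954 0.1491; 0.1491 1.4805]  S=[0.6358]  K=[0.6125; 0.1414]  nu=[-4.1868]  x^+=[-1.6465, -3.0660]  P^+=[0.1569 0.0941; 0.0941 1.4678]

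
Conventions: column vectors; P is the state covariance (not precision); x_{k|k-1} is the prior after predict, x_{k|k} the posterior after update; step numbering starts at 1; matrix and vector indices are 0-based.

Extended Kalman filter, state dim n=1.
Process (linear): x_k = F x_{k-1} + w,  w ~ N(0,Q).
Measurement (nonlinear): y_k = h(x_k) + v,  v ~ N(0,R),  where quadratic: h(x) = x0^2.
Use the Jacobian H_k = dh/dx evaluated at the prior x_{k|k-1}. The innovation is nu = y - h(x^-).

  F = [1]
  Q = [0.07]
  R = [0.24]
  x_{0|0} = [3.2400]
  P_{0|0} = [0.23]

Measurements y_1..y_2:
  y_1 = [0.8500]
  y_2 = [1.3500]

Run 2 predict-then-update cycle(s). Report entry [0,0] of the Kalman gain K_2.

K[0,0] = 0.2247

step 1: x^-=[3.2400]  P^-=[0.3000]  H_jac=[6.4800]  S=[12.8371]  K=[0.1514]  nu=[-9.6476]  x^+=[1.7790]  P^+=[0.0056]
step 2: x^-=[1.7790]  P^-=[0.0756]  H_jac=[3.5580]  S=[1.1972]  K=[0.2247]  nu=[-1.8149]  x^+=[1.3712]  P^+=[0.0152]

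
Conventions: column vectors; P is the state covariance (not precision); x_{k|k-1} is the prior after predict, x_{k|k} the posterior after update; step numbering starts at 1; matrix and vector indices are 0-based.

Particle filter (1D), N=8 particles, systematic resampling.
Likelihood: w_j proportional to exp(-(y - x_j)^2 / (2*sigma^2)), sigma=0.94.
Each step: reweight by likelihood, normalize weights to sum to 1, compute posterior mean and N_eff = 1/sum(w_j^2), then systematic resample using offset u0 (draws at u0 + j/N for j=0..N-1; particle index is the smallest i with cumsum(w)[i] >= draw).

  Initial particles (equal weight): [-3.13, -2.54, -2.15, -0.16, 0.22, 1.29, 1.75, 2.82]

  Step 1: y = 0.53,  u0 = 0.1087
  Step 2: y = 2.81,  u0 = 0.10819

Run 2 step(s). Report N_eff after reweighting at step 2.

step 1: w=[0.0002, 0.0016, 0.0058, 0.2601, 0.3225, 0.2456, 0.1467, 0.0175]  mean=0.6349  Neff=3.9400  idx=[3, 3, 4, 4, 5, 5, 6, 7]
step 2: w=[0.0032, 0.0032, 0.0106, 0.0106, 0.1271, 0.1271, 0.2487, 0.4697]  mean=2.0912  Neff=3.1748  idx=[4, 5, 6, 6, 7, 7, 7, 7]

N_eff = 3.1748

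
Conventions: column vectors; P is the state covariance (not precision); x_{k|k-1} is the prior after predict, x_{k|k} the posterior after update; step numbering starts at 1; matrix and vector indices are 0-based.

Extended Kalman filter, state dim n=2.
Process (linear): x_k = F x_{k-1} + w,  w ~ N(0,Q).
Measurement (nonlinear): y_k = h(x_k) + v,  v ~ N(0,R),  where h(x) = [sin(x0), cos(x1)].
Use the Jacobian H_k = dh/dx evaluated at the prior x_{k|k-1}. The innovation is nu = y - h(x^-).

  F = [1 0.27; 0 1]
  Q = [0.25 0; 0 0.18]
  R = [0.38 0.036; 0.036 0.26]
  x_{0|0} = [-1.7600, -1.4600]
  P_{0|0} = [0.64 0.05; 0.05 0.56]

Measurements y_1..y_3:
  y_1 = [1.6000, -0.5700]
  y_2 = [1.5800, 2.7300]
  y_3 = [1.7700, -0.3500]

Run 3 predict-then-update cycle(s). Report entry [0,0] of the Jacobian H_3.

H_jac[0,0] = -0.2564

step 1: x^-=[-2.1542, -1.4600]  P^-=[0.9578 0.2012; 0.2012 0.7400]  H_jac=[-0.5509 0.0000; 0.0000 0.9939]  S=[0.6707 -0.0742; -0.0742 0.9910]  K=[-0.7708 0.1441; -0.0839 0.7359]  nu=[2.4346, -0.6806]  x^+=[-4.1289, -2.1651]  P^+=[0.5223 0.0098; 0.0098 0.1895]
step 2: x^-=[-4.7135, -2.1651]  P^-=[0.7914 0.0609; 0.0609 0.3695]  H_jac=[0.0011 0.0000; 0.0000 0.8286]  S=[0.3800 0.0361; 0.0361 0.5136]  K=[-0.0072 0.0988; -0.0568 0.6000]  nu=[0.5800, 3.2899]  x^+=[-4.3926, -0.2241]  P^+=[0.7864 0.0307; 0.0307 0.1858]
step 3: x^-=[-4.4531, -0.2241]  P^-=[1.0665 0.0809; 0.0809 0.3658]  H_jac=[-0.2564 0.0000; 0.0000 0.2222]  S=[0.4501 0.0314; 0.0314 0.2781]  K=[-0.6169 0.1343; -0.0670 0.2999]  nu=[0.8034, -1.3250]  x^+=[-5.1266, -0.6753]  P^+=[0.8954 0.0572; 0.0572 0.3400]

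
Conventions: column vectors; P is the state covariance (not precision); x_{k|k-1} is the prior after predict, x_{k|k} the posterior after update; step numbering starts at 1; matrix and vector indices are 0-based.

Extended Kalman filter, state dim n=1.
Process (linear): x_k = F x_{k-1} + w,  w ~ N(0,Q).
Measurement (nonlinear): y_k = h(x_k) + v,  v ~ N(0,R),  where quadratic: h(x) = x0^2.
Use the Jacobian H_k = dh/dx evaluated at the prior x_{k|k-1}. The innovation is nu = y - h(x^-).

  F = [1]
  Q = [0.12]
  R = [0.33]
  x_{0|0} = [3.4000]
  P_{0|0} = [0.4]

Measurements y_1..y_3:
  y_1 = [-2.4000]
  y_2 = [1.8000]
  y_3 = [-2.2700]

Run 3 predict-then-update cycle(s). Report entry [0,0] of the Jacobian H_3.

step 1: x^-=[3.4000]  P^-=[0.5200]  H_jac=[6.8000]  S=[24.3748]  K=[0.1451]  nu=[-13.9600]  x^+=[1.3749]  P^+=[0.0070]
step 2: x^-=[1.3749]  P^-=[0.1270]  H_jac=[2.7497]  S=[1.2905]  K=[0.2707]  nu=[-0.0902]  x^+=[1.3504]  P^+=[0.0325]
step 3: x^-=[1.3504]  P^-=[0.1525]  H_jac=[2.7009]  S=[1.4423]  K=[0.2855]  nu=[-4.0937]  x^+=[0.1815]  P^+=[0.0349]

H_jac[0,0] = 2.7009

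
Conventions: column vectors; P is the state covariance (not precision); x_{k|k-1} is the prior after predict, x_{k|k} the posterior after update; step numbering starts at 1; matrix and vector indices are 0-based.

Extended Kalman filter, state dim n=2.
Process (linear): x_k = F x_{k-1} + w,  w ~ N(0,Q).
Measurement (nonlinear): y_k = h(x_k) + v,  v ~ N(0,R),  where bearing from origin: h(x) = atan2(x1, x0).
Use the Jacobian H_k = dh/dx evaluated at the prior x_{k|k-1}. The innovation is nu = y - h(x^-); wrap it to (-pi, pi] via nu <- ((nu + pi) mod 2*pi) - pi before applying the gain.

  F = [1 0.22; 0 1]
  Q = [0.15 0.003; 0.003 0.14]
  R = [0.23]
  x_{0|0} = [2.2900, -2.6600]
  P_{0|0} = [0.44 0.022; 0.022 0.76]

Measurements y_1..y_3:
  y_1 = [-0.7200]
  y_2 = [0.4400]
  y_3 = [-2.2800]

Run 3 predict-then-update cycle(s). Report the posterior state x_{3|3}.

x_post = [1.1381, -2.9472]

step 1: x^-=[1.7048, -2.6600]  P^-=[0.6365 0.1922; 0.1922 0.9000]  H_jac=[0.2665 0.1708]  S=[0.3189]  K=[0.6347; 0.6425]  nu=[0.2808]  x^+=[1.8830, -2.4796]  P^+=[0.5080 0.0621; 0.0621 0.7683]
step 2: x^-=[1.3375, -2.4796]  P^-=[0.7225 0.2342; 0.2342 0.9083]  H_jac=[0.3124 0.1685]  S=[0.3510]  K=[0.7556; 0.6446]  nu=[1.5161]  x^+=[2.4830, -1.5023]  P^+=[0.5222 0.0632; 0.0632 0.7625]
step 3: x^-=[2.1525, -1.5023]  P^-=[0.7369 0.2340; 0.2340 0.9025]  H_jac=[0.2180 0.3124]  S=[0.3850]  K=[0.6072; 0.8649]  nu=[-1.6707]  x^+=[1.1381, -2.9472]  P^+=[0.5949 0.0318; 0.0318 0.6145]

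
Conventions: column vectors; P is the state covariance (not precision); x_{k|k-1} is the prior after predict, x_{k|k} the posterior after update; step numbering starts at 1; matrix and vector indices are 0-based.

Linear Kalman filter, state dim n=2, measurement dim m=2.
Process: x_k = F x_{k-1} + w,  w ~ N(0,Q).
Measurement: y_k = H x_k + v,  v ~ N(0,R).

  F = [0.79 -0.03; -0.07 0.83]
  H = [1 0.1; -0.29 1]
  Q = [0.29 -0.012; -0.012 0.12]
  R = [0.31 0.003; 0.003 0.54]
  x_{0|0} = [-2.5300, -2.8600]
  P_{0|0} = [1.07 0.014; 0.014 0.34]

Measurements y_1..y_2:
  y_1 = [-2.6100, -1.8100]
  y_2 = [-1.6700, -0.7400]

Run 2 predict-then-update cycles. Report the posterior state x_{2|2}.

x_post = [-1.6351, -1.5688]

step 1: x^-=[-1.9129, -2.1967]  P^-=[0.9574 -0.0704; -0.0704 0.3578]  S=[1.2569 -0.3073; -0.3073 1.0192]  K=[0.7261 -0.1226; 0.0682 0.3917]  nu=[-0.4774, -0.1680]  x^+=[-2.2390, -2.2951]  P^+=[0.2246 0.0011; 0.0011 0.2120]
step 2: x^-=[-1.6999, -1.7482]  P^-=[0.4303 -0.0290; -0.0290 0.2670]  S=[0.7372 -0.1232; -0.1232 0.8600]  K=[0.5634 -0.0981; 0.0517 0.3277]  nu=[0.2048, 0.5152]  x^+=[-1.6351, -1.5688]  P^+=[0.1744 -0.0007; -0.0007 0.1769]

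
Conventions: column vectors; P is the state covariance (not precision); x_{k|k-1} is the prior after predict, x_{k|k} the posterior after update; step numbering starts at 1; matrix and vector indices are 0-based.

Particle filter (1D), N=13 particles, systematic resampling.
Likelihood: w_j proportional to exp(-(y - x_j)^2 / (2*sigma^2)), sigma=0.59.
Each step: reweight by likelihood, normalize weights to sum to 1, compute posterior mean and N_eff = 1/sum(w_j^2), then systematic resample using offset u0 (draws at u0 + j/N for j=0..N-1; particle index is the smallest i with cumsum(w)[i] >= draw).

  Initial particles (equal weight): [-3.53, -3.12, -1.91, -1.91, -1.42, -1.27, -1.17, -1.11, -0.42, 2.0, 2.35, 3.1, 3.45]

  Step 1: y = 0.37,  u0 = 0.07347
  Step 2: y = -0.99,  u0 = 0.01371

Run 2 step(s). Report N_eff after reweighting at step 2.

N_eff = 11.6011

step 1: w=[0.0000, 0.0000, 0.0011, 0.0011, 0.0185, 0.0387, 0.0612, 0.0794, 0.7528, 0.0406, 0.0066, 0.0000, 0.0000]  mean=-0.4585  Neff=1.7231  idx=[6, 7, 8, 8, 8, 8, 8, 8, 8, 8, 8, 8, 10]
step 2: w=[0.1163, 0.1194, 0.0764, 0.0764, 0.0764, 0.0764, 0.0764, 0.0764, 0.0764, 0.0764, 0.0764, 0.0764, 0.0000]  mean=-0.5896  Neff=11.6011  idx=[0, 0, 1, 2, 3, 4, 5, 6, 7, 8, 9, 10, 11]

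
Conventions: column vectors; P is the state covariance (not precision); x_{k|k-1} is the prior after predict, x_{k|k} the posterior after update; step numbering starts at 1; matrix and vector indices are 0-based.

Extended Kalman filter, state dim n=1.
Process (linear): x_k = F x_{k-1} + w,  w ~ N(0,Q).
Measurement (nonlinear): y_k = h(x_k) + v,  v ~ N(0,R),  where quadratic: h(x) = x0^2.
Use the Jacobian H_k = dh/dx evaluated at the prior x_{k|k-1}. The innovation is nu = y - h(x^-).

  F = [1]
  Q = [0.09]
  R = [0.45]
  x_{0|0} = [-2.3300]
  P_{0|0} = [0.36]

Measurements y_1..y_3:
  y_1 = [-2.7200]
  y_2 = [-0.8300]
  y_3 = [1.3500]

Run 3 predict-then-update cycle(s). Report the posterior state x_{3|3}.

step 1: x^-=[-2.3300]  P^-=[0.4500]  H_jac=[-4.6600]  S=[10.2220]  K=[-0.2051]  nu=[-8.1489]  x^+=[-0.6583]  P^+=[0.0198]
step 2: x^-=[-0.6583]  P^-=[0.1098]  H_jac=[-1.3166]  S=[0.6403]  K=[-0.2258]  nu=[-1.2633]  x^+=[-0.3731]  P^+=[0.0772]
step 3: x^-=[-0.3731]  P^-=[0.1672]  H_jac=[-0.7461]  S=[0.5431]  K=[-0.2297]  nu=[1.2108]  x^+=[-0.6512]  P^+=[0.1385]

x_post = [-0.6512]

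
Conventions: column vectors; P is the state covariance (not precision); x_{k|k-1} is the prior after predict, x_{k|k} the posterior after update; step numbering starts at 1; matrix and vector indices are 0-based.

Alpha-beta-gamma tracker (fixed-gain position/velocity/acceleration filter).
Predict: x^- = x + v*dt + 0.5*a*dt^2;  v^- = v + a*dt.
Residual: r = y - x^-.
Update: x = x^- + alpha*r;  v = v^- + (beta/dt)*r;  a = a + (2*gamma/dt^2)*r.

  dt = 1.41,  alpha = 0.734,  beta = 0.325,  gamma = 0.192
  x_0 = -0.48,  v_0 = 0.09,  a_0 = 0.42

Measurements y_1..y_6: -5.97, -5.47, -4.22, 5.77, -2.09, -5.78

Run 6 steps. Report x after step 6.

step 1: x_pred=0.0644  r=-6.0344  x^+=-4.3648  v^+=-0.7087  a^+=-0.7455
step 2: x_pred=-6.1052  r=0.6352  x^+=-5.6390  v^+=-1.6135  a^+=-0.6228
step 3: x_pred=-8.5331  r=4.3131  x^+=-5.3673  v^+=-1.4975  a^+=0.2102
step 4: x_pred=-7.2699  r=13.0399  x^+=2.3014  v^+=1.8045  a^+=2.7289
step 5: x_pred=7.5584  r=-9.6484  x^+=0.4765  v^+=3.4283  a^+=0.8653
step 6: x_pred=6.1705  r=-11.9505  x^+=-2.6012  v^+=1.8938  a^+=-1.4429

x_post = -2.6012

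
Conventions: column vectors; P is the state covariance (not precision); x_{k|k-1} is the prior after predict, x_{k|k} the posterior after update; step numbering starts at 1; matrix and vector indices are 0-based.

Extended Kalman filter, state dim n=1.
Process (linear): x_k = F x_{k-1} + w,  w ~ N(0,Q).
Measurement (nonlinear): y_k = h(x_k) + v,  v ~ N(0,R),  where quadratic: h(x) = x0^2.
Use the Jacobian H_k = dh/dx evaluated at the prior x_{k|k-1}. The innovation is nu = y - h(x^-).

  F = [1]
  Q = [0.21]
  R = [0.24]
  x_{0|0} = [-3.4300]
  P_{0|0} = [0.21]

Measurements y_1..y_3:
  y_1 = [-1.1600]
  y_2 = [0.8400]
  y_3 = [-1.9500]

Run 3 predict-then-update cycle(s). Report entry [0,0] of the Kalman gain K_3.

step 1: x^-=[-3.4300]  P^-=[0.4200]  H_jac=[-6.8600]  S=[20.0050]  K=[-0.1440]  nu=[-12.9249]  x^+=[-1.5685]  P^+=[0.0050]
step 2: x^-=[-1.5685]  P^-=[0.2150]  H_jac=[-3.1370]  S=[2.3562]  K=[-0.2863]  nu=[-1.6202]  x^+=[-1.1046]  P^+=[0.0219]
step 3: x^-=[-1.1046]  P^-=[0.2319]  H_jac=[-2.2093]  S=[1.3719]  K=[-0.3735]  nu=[-3.1702]  x^+=[0.0793]  P^+=[0.0406]

K[0,0] = -0.3735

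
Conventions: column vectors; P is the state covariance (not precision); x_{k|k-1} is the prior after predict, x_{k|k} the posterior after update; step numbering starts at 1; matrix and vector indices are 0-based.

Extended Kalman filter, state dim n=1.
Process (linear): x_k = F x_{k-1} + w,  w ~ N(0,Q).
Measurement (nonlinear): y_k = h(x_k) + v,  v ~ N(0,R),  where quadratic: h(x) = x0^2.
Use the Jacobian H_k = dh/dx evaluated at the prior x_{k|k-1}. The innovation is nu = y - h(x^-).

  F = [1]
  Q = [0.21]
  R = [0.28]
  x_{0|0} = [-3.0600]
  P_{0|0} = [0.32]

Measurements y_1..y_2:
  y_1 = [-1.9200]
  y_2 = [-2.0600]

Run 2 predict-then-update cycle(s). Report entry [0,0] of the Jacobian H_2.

step 1: x^-=[-3.0600]  P^-=[0.5300]  H_jac=[-6.1200]  S=[20.1308]  K=[-0.1611]  nu=[-11.2836]  x^+=[-1.2419]  P^+=[0.0074]
step 2: x^-=[-1.2419]  P^-=[0.2174]  H_jac=[-2.4838]  S=[1.6211]  K=[-0.3331]  nu=[-3.6024]  x^+=[-0.0421]  P^+=[0.0375]

H_jac[0,0] = -2.4838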